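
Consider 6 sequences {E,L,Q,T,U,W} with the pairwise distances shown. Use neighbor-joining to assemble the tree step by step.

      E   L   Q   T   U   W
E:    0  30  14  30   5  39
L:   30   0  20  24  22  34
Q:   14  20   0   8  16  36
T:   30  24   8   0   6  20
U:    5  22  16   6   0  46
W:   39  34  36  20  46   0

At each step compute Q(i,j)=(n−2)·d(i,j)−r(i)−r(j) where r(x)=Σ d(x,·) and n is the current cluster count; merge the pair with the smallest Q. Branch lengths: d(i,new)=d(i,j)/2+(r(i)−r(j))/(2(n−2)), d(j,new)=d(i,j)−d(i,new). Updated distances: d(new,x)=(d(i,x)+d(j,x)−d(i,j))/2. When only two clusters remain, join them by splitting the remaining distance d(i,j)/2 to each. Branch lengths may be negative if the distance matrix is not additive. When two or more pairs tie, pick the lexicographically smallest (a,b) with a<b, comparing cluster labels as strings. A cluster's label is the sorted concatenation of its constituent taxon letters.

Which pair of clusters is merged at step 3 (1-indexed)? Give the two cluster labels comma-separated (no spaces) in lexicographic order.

iteration 1: select E,U (d=5, Q=-193); attach at lengths (43/8, -3/8); label the merged cluster EU
  updated: d(EU,L)=47/2, d(EU,Q)=25/2, d(EU,T)=31/2, d(EU,W)=40
iteration 2: select T,W (d=20, Q=-275/2); attach at lengths (-5/12, 245/12); label the merged cluster TW
  updated: d(EU,TW)=71/4, d(L,TW)=19, d(Q,TW)=12
iteration 3: select EU,Q (d=25/2, Q=-293/4); attach at lengths (137/16, 63/16); label the merged cluster EQU
  updated: d(EQU,L)=31/2, d(EQU,TW)=69/8
iteration 4: select EQU,L (d=31/2, Q=-345/8); attach at lengths (41/16, 207/16); label the merged cluster ELQU
  updated: d(ELQU,TW)=97/16
iteration 5: select ELQU,TW (d=97/16); attach at lengths (97/32, 97/32); label the merged cluster ELQTUW
final tree: ((((E:43/8,U:-3/8):137/16,Q:63/16):41/16,L:207/16):97/32,(T:-5/12,W:245/12):97/32)
total length: 945/16

EU,Q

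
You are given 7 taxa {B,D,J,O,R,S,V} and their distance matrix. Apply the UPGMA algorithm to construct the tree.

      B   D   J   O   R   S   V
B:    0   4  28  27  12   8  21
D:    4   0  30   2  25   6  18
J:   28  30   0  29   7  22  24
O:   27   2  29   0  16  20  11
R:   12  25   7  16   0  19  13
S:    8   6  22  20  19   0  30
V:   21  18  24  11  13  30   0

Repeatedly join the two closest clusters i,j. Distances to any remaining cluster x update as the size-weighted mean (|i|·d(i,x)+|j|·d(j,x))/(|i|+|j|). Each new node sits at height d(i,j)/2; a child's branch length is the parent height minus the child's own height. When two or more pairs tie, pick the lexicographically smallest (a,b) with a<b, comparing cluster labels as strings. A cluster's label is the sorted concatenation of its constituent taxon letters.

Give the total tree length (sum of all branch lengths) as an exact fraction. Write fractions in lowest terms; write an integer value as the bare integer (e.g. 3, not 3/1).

1. join D+O (d=2) ⇒ DO; edges |D|=1, |O|=1
  updated: d(B,DO)=31/2, d(DO,J)=59/2, d(DO,R)=41/2, d(DO,S)=13, d(DO,V)=29/2
2. join J+R (d=7) ⇒ JR; edges |J|=7/2, |R|=7/2
  updated: d(B,JR)=20, d(DO,JR)=25, d(JR,S)=41/2, d(JR,V)=37/2
3. join B+S (d=8) ⇒ BS; edges |B|=4, |S|=4
  updated: d(BS,DO)=57/4, d(BS,JR)=81/4, d(BS,V)=51/2
4. join BS+DO (d=57/4) ⇒ BDOS; edges |BS|=25/8, |DO|=49/8
  updated: d(BDOS,JR)=181/8, d(BDOS,V)=20
5. join JR+V (d=37/2) ⇒ JRV; edges |JR|=23/4, |V|=37/4
  updated: d(BDOS,JRV)=87/4
6. join BDOS+JRV (d=87/4) ⇒ BDJORSV; edges |BDOS|=15/4, |JRV|=13/8
final tree: (((B:4,S:4):25/8,(D:1,O:1):49/8):15/4,((J:7/2,R:7/2):23/4,V:37/4):13/8)
total length: 373/8

373/8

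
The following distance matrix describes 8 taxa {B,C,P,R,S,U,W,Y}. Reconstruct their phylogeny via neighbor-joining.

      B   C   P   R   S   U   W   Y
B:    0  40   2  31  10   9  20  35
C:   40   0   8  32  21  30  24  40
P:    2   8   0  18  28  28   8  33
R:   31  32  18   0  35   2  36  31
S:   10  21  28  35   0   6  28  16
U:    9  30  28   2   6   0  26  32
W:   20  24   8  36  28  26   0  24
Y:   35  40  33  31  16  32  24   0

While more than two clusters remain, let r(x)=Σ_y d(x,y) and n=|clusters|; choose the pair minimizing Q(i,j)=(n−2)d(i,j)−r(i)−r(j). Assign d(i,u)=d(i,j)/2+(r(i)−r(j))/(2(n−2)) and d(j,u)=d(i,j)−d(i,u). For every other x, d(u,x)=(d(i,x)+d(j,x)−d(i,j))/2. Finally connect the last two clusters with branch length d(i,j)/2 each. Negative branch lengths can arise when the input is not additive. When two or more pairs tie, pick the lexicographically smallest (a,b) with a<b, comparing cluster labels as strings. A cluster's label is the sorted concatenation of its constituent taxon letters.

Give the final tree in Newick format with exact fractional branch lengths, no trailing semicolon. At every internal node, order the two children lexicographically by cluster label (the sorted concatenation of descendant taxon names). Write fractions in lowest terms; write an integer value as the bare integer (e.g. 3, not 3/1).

(((B:105/16,((C:51/5,P:-11/5):19/4,W:29/4):95/16):27/16,(R:16/3,U:-10/3):185/16):87/32,(S:4/3,Y:44/3):87/32)

step 1: merge (R,U) at d=2, Q=-306; branch lengths R→16/3, U→-10/3; new cluster RU
  updated: d(B,RU)=19, d(C,RU)=30, d(P,RU)=22, d(RU,S)=39/2, d(RU,W)=30, d(RU,Y)=61/2
step 2: merge (C,P) at d=8, Q=-224; branch lengths C→51/5, P→-11/5; new cluster CP
  updated: d(B,CP)=17, d(CP,RU)=22, d(CP,S)=41/2, d(CP,W)=12, d(CP,Y)=65/2
step 3: merge (CP,W) at d=12, Q=-170; branch lengths CP→19/4, W→29/4; new cluster CPW
  updated: d(B,CPW)=25/2, d(CPW,RU)=20, d(CPW,S)=73/4, d(CPW,Y)=89/4
step 4: merge (S,Y) at d=16, Q=-239/2; branch lengths S→4/3, Y→44/3; new cluster SY
  updated: d(B,SY)=29/2, d(CPW,SY)=49/4, d(RU,SY)=17
step 5: merge (B,CPW) at d=25/2, Q=-263/4; branch lengths B→105/16, CPW→95/16; new cluster BCPW
  updated: d(BCPW,RU)=53/4, d(BCPW,SY)=57/8
step 6: merge (BCPW,RU) at d=53/4, Q=-299/8; branch lengths BCPW→27/16, RU→185/16; new cluster BCPRUW
  updated: d(BCPRUW,SY)=87/16
step 7: merge (BCPRUW,SY) at d=87/16; branch lengths BCPRUW→87/32, SY→87/32; new cluster BCPRSUWY
final tree: (((B:105/16,((C:51/5,P:-11/5):19/4,W:29/4):95/16):27/16,(R:16/3,U:-10/3):185/16):87/32,(S:4/3,Y:44/3):87/32)
total length: 1107/16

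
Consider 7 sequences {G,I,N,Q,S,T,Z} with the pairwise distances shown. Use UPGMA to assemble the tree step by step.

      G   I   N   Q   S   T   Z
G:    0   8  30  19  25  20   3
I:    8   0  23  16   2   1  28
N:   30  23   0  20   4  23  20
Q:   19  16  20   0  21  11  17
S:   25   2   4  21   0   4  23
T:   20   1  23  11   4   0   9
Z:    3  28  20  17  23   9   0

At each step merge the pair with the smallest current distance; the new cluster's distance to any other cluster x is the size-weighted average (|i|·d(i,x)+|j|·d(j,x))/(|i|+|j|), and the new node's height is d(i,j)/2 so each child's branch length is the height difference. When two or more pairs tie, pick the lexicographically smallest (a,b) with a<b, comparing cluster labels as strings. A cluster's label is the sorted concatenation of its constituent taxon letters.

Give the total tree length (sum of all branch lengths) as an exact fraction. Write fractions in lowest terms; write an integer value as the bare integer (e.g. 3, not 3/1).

803/20

step 1: merge (I,T) at d=1; branch lengths I→1/2, T→1/2; new cluster IT
  updated: d(G,IT)=14, d(IT,N)=23, d(IT,Q)=27/2, d(IT,S)=3, d(IT,Z)=37/2
step 2: merge (G,Z) at d=3; branch lengths G→3/2, Z→3/2; new cluster GZ
  updated: d(GZ,IT)=65/4, d(GZ,N)=25, d(GZ,Q)=18, d(GZ,S)=24
step 3: merge (IT,S) at d=3; branch lengths IT→1, S→3/2; new cluster IST
  updated: d(GZ,IST)=113/6, d(IST,N)=50/3, d(IST,Q)=16
step 4: merge (IST,Q) at d=16; branch lengths IST→13/2, Q→8; new cluster IQST
  updated: d(GZ,IQST)=149/8, d(IQST,N)=35/2
step 5: merge (IQST,N) at d=35/2; branch lengths IQST→3/4, N→35/4; new cluster INQST
  updated: d(GZ,INQST)=199/10
step 6: merge (GZ,INQST) at d=199/10; branch lengths GZ→169/20, INQST→6/5; new cluster GINQSTZ
final tree: ((G:3/2,Z:3/2):169/20,((((I:1/2,T:1/2):1,S:3/2):13/2,Q:8):3/4,N:35/4):6/5)
total length: 803/20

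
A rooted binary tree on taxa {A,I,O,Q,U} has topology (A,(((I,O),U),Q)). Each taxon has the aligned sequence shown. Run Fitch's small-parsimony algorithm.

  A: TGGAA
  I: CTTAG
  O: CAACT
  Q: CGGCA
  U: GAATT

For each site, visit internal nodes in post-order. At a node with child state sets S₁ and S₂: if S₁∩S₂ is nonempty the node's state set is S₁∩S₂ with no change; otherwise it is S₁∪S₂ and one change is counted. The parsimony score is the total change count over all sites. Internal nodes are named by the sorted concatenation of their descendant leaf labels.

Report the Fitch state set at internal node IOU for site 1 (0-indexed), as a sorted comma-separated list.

[col 0] IO: children I:{C}, O:{C} ∩→ {C}; cost 0
[col 0] IOU: children IO:{C}, U:{G} ∪→ {C,G}; cost 1
[col 0] IOQU: children IOU:{C,G}, Q:{C} ∩→ {C}; cost 0
[col 0] AIOQU: children A:{T}, IOQU:{C} ∪→ {C,T}; cost 1
[col 1] IO: children I:{T}, O:{A} ∪→ {A,T}; cost 1
[col 1] IOU: children IO:{A,T}, U:{A} ∩→ {A}; cost 0
[col 1] IOQU: children IOU:{A}, Q:{G} ∪→ {A,G}; cost 1
[col 1] AIOQU: children A:{G}, IOQU:{A,G} ∩→ {G}; cost 0
[col 2] IO: children I:{T}, O:{A} ∪→ {A,T}; cost 1
[col 2] IOU: children IO:{A,T}, U:{A} ∩→ {A}; cost 0
[col 2] IOQU: children IOU:{A}, Q:{G} ∪→ {A,G}; cost 1
[col 2] AIOQU: children A:{G}, IOQU:{A,G} ∩→ {G}; cost 0
[col 3] IO: children I:{A}, O:{C} ∪→ {A,C}; cost 1
[col 3] IOU: children IO:{A,C}, U:{T} ∪→ {A,C,T}; cost 1
[col 3] IOQU: children IOU:{A,C,T}, Q:{C} ∩→ {C}; cost 0
[col 3] AIOQU: children A:{A}, IOQU:{C} ∪→ {A,C}; cost 1
[col 4] IO: children I:{G}, O:{T} ∪→ {G,T}; cost 1
[col 4] IOU: children IO:{G,T}, U:{T} ∩→ {T}; cost 0
[col 4] IOQU: children IOU:{T}, Q:{A} ∪→ {A,T}; cost 1
[col 4] AIOQU: children A:{A}, IOQU:{A,T} ∩→ {A}; cost 0
per-site changes: [2, 2, 2, 3, 2]; total = 11

A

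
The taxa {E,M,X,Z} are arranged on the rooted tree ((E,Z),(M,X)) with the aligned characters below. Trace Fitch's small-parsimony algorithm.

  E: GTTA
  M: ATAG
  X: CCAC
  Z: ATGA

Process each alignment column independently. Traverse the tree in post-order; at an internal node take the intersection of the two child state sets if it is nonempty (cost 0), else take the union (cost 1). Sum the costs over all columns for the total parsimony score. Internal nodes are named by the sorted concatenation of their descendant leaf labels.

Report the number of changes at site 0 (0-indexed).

EZ@0: {G} ∪ {A} = {A,G} (union, +1)
MX@0: {A} ∪ {C} = {A,C} (union, +1)
EMXZ@0: {A,G} ∩ {A,C} = {A} (intersection, +0)
EZ@1: {T} ∩ {T} = {T} (intersection, +0)
MX@1: {T} ∪ {C} = {C,T} (union, +1)
EMXZ@1: {T} ∩ {C,T} = {T} (intersection, +0)
EZ@2: {T} ∪ {G} = {G,T} (union, +1)
MX@2: {A} ∩ {A} = {A} (intersection, +0)
EMXZ@2: {G,T} ∪ {A} = {A,G,T} (union, +1)
EZ@3: {A} ∩ {A} = {A} (intersection, +0)
MX@3: {G} ∪ {C} = {C,G} (union, +1)
EMXZ@3: {A} ∪ {C,G} = {A,C,G} (union, +1)
per-site changes: [2, 1, 2, 2]; total = 7

2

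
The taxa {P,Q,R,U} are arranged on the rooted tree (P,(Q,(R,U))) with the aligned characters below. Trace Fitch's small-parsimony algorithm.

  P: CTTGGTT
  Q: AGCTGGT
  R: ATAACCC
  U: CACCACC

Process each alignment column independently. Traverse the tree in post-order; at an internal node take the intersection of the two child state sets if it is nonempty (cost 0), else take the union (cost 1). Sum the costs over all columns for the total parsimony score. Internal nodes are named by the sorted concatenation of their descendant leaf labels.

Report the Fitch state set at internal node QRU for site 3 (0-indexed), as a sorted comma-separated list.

A,C,T

RU@0: {A} ∪ {C} = {A,C} (union, +1)
QRU@0: {A} ∩ {A,C} = {A} (intersection, +0)
PQRU@0: {C} ∪ {A} = {A,C} (union, +1)
RU@1: {T} ∪ {A} = {A,T} (union, +1)
QRU@1: {G} ∪ {A,T} = {A,G,T} (union, +1)
PQRU@1: {T} ∩ {A,G,T} = {T} (intersection, +0)
RU@2: {A} ∪ {C} = {A,C} (union, +1)
QRU@2: {C} ∩ {A,C} = {C} (intersection, +0)
PQRU@2: {T} ∪ {C} = {C,T} (union, +1)
RU@3: {A} ∪ {C} = {A,C} (union, +1)
QRU@3: {T} ∪ {A,C} = {A,C,T} (union, +1)
PQRU@3: {G} ∪ {A,C,T} = {A,C,G,T} (union, +1)
RU@4: {C} ∪ {A} = {A,C} (union, +1)
QRU@4: {G} ∪ {A,C} = {A,C,G} (union, +1)
PQRU@4: {G} ∩ {A,C,G} = {G} (intersection, +0)
RU@5: {C} ∩ {C} = {C} (intersection, +0)
QRU@5: {G} ∪ {C} = {C,G} (union, +1)
PQRU@5: {T} ∪ {C,G} = {C,G,T} (union, +1)
RU@6: {C} ∩ {C} = {C} (intersection, +0)
QRU@6: {T} ∪ {C} = {C,T} (union, +1)
PQRU@6: {T} ∩ {C,T} = {T} (intersection, +0)
per-site changes: [2, 2, 2, 3, 2, 2, 1]; total = 14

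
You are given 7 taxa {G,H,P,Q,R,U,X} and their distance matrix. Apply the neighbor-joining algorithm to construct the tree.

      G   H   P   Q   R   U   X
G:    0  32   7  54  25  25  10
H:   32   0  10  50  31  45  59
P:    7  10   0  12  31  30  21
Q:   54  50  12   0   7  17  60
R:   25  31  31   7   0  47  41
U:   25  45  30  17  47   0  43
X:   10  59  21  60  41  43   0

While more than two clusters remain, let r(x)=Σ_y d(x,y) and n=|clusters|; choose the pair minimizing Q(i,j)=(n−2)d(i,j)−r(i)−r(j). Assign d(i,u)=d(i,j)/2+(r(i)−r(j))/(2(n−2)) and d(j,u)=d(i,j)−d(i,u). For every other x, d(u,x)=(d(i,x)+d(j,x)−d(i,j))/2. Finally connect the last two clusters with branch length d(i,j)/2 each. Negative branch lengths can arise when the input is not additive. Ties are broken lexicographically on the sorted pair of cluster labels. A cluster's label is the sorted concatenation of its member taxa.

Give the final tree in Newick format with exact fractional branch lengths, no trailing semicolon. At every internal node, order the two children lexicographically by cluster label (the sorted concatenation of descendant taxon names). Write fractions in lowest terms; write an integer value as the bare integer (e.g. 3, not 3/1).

((((G:-15/4,X:55/4):25/2,(H:191/12,P:-71/12):29/4):6,(Q:53/10,R:17/10):109/8):119/16,U:119/16)

step 1: merge (Q,R) at d=7, Q=-347; branch lengths Q→53/10, R→17/10; new cluster QR
  updated: d(G,QR)=36, d(H,QR)=37, d(P,QR)=18, d(QR,U)=57/2, d(QR,X)=47
step 2: merge (G,X) at d=10, Q=-250; branch lengths G→-15/4, X→55/4; new cluster GX
  updated: d(GX,H)=81/2, d(GX,P)=9, d(GX,QR)=73/2, d(GX,U)=29
step 3: merge (H,P) at d=10, Q=-339/2; branch lengths H→191/12, P→-71/12; new cluster HP
  updated: d(GX,HP)=79/4, d(HP,QR)=45/2, d(HP,U)=65/2
step 4: merge (GX,HP) at d=79/4, Q=-241/2; branch lengths GX→25/2, HP→29/4; new cluster GHPX
  updated: d(GHPX,QR)=157/8, d(GHPX,U)=167/8
step 5: merge (GHPX,QR) at d=157/8, Q=-69; branch lengths GHPX→6, QR→109/8; new cluster GHPQRX
  updated: d(GHPQRX,U)=119/8
step 6: merge (GHPQRX,U) at d=119/8; branch lengths GHPQRX→119/16, U→119/16; new cluster GHPQRUX
final tree: ((((G:-15/4,X:55/4):25/2,(H:191/12,P:-71/12):29/4):6,(Q:53/10,R:17/10):109/8):119/16,U:119/16)
total length: 325/4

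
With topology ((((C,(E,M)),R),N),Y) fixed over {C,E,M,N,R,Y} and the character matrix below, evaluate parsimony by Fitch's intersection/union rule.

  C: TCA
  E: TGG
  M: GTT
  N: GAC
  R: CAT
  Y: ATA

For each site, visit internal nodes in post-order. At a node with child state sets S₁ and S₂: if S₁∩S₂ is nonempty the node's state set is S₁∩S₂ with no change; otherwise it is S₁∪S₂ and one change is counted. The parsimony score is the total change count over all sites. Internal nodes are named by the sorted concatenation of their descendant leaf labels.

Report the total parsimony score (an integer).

12

site 0, node EM: E={T} ∪ M={G} → {G,T} (+1)
site 0, node CEM: C={T} ∩ EM={G,T} → {T} (+0)
site 0, node CEMR: CEM={T} ∪ R={C} → {C,T} (+1)
site 0, node CEMNR: CEMR={C,T} ∪ N={G} → {C,G,T} (+1)
site 0, node CEMNRY: CEMNR={C,G,T} ∪ Y={A} → {A,C,G,T} (+1)
site 1, node EM: E={G} ∪ M={T} → {G,T} (+1)
site 1, node CEM: C={C} ∪ EM={G,T} → {C,G,T} (+1)
site 1, node CEMR: CEM={C,G,T} ∪ R={A} → {A,C,G,T} (+1)
site 1, node CEMNR: CEMR={A,C,G,T} ∩ N={A} → {A} (+0)
site 1, node CEMNRY: CEMNR={A} ∪ Y={T} → {A,T} (+1)
site 2, node EM: E={G} ∪ M={T} → {G,T} (+1)
site 2, node CEM: C={A} ∪ EM={G,T} → {A,G,T} (+1)
site 2, node CEMR: CEM={A,G,T} ∩ R={T} → {T} (+0)
site 2, node CEMNR: CEMR={T} ∪ N={C} → {C,T} (+1)
site 2, node CEMNRY: CEMNR={C,T} ∪ Y={A} → {A,C,T} (+1)
per-site changes: [4, 4, 4]; total = 12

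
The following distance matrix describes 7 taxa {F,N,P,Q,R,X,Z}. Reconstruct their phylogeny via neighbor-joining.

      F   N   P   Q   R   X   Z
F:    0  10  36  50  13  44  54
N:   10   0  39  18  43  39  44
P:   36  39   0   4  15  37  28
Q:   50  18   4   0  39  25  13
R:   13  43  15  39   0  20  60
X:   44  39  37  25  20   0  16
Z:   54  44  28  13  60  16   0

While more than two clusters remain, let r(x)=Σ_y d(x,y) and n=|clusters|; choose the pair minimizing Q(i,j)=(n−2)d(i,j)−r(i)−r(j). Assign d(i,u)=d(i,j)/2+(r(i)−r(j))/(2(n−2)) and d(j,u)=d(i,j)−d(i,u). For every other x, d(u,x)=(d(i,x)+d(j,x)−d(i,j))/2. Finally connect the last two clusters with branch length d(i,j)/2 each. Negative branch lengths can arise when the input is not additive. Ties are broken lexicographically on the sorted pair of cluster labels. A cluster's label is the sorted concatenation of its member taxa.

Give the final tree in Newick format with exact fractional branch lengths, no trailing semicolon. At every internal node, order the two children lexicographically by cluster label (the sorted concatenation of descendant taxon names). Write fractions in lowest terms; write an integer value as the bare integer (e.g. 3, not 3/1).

1. join F+N (d=10, Q=-350) ⇒ FN; edges |F|=32/5, |N|=18/5
  updated: d(FN,P)=65/2, d(FN,Q)=29, d(FN,R)=23, d(FN,X)=73/2, d(FN,Z)=44
2. join X+Z (d=16, Q=-463/2) ⇒ XZ; edges |X|=75/16, |Z|=181/16
  updated: d(FN,XZ)=129/4, d(P,XZ)=49/2, d(Q,XZ)=11, d(R,XZ)=32
3. join FN+R (d=23, Q=-627/4) ⇒ FNR; edges |FN|=307/24, |R|=245/24
  updated: d(FNR,P)=49/4, d(FNR,Q)=45/2, d(FNR,XZ)=165/8
4. join FNR+P (d=49/4, Q=-573/8) ⇒ FNPR; edges |FNR|=313/32, |P|=79/32
  updated: d(FNPR,Q)=57/8, d(FNPR,XZ)=263/16
5. join FNPR+Q (d=57/8, Q=-553/16) ⇒ FNPQR; edges |FNPR|=201/32, |Q|=27/32
  updated: d(FNPQR,XZ)=325/32
6. join FNPQR+XZ (d=325/32) ⇒ FNPQRXZ; edges |FNPQR|=325/64, |XZ|=325/64
final tree: (((((F:32/5,N:18/5):307/24,R:245/24):313/32,P:79/32):201/32,Q:27/32):325/64,(X:75/16,Z:181/16):325/64)
total length: 2513/32

(((((F:32/5,N:18/5):307/24,R:245/24):313/32,P:79/32):201/32,Q:27/32):325/64,(X:75/16,Z:181/16):325/64)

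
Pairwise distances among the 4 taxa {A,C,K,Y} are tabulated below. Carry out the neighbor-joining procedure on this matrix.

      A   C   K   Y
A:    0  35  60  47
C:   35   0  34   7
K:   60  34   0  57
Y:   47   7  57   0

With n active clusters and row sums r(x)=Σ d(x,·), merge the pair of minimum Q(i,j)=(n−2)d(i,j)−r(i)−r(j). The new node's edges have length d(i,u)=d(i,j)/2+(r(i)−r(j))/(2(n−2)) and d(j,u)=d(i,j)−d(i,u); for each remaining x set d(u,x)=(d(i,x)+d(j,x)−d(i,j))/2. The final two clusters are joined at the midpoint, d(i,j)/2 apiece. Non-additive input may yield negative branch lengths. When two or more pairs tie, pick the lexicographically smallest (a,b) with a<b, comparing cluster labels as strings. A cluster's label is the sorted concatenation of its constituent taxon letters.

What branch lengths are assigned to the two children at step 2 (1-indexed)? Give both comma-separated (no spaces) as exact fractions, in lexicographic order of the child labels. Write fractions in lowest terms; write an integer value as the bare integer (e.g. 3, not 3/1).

39/4,-21/4

1. join A+K (d=60, Q=-173) ⇒ AK; edges |A|=111/4, |K|=129/4
  updated: d(AK,C)=9/2, d(AK,Y)=22
2. join AK+C (d=9/2, Q=-67/2) ⇒ ACK; edges |AK|=39/4, |C|=-21/4
  updated: d(ACK,Y)=49/4
3. join ACK+Y (d=49/4) ⇒ ACKY; edges |ACK|=49/8, |Y|=49/8
final tree: (((A:111/4,K:129/4):39/4,C:-21/4):49/8,Y:49/8)
total length: 307/4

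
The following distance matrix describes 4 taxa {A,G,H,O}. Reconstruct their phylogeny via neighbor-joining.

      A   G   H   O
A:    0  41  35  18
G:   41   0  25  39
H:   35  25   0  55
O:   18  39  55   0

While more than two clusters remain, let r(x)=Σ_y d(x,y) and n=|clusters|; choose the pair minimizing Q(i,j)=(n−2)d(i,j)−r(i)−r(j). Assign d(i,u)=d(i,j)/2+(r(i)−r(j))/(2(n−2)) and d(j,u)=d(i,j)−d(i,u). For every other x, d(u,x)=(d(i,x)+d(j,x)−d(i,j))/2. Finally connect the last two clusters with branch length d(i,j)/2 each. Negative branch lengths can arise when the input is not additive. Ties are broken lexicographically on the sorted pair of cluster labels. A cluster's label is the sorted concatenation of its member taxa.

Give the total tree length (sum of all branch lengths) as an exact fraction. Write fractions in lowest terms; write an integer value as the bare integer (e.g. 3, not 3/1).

64

step 1: merge (A,O) at d=18, Q=-170; branch lengths A→9/2, O→27/2; new cluster AO
  updated: d(AO,G)=31, d(AO,H)=36
step 2: merge (AO,G) at d=31, Q=-92; branch lengths AO→21, G→10; new cluster AGO
  updated: d(AGO,H)=15
step 3: merge (AGO,H) at d=15; branch lengths AGO→15/2, H→15/2; new cluster AGHO
final tree: (((A:9/2,O:27/2):21,G:10):15/2,H:15/2)
total length: 64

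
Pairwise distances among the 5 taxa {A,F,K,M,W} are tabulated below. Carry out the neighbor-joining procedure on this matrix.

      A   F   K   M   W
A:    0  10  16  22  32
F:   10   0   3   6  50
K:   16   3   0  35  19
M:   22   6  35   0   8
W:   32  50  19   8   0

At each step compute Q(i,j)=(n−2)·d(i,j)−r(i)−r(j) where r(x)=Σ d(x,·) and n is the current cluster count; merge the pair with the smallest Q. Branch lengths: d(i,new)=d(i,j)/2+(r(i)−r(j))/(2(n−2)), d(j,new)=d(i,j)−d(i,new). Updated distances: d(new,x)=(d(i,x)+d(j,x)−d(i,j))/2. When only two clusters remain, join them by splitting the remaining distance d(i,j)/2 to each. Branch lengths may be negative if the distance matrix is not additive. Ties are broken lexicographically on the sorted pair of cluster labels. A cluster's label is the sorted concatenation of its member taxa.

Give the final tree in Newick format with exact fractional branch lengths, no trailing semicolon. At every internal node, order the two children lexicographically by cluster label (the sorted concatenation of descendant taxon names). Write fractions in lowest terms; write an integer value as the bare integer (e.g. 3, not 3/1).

step 1: merge (M,W) at d=8, Q=-156; branch lengths M→-7/3, W→31/3; new cluster MW
  updated: d(A,MW)=23, d(F,MW)=24, d(K,MW)=23
step 2: merge (A,MW) at d=23, Q=-73; branch lengths A→25/4, MW→67/4; new cluster AMW
  updated: d(AMW,F)=11/2, d(AMW,K)=8
step 3: merge (AMW,F) at d=11/2, Q=-33/2; branch lengths AMW→21/4, F→1/4; new cluster AFMW
  updated: d(AFMW,K)=11/4
step 4: merge (AFMW,K) at d=11/4; branch lengths AFMW→11/8, K→11/8; new cluster AFKMW
final tree: (((A:25/4,(M:-7/3,W:31/3):67/4):21/4,F:1/4):11/8,K:11/8)
total length: 157/4

(((A:25/4,(M:-7/3,W:31/3):67/4):21/4,F:1/4):11/8,K:11/8)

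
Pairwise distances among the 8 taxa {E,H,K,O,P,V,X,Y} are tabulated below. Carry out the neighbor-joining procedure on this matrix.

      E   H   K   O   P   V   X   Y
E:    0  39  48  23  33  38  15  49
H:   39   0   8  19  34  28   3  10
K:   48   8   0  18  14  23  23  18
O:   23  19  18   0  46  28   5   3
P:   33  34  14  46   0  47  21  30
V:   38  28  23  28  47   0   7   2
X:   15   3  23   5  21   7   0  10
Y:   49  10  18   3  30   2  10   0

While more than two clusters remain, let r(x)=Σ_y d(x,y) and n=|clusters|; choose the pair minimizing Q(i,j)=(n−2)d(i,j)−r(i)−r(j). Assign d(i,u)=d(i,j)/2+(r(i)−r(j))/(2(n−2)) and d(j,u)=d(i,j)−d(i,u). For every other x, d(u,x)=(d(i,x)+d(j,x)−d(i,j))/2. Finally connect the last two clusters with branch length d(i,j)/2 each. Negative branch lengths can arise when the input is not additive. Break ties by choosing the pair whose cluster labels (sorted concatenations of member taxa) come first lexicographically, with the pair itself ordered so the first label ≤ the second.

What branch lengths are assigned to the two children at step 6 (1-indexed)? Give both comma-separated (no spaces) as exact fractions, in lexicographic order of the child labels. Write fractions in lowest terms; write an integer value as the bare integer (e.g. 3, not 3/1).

iteration 1: select K,P (d=14, Q=-293); attach at lengths (11/12, 157/12); label the merged cluster KP
  updated: d(E,KP)=67/2, d(H,KP)=14, d(KP,O)=25, d(KP,V)=28, d(KP,X)=15, d(KP,Y)=17
iteration 2: select V,Y (d=2, Q=-212); attach at lengths (5, -3); label the merged cluster VY
  updated: d(E,VY)=85/2, d(H,VY)=18, d(KP,VY)=43/2, d(O,VY)=29/2, d(VY,X)=15/2
iteration 3: select E,O (d=23, Q=-295/2); attach at lengths (317/16, 51/16); label the merged cluster EO
  updated: d(EO,H)=35/2, d(EO,KP)=71/4, d(EO,VY)=17, d(EO,X)=-3/2
iteration 4: select EO,X (d=-3/2, Q=-317/4); attach at lengths (89/24, -125/24); label the merged cluster EOX
  updated: d(EOX,H)=11, d(EOX,KP)=137/8, d(EOX,VY)=13
iteration 5: select EOX,VY (d=13, Q=-541/8); attach at lengths (117/32, 299/32); label the merged cluster EOVXY
  updated: d(EOVXY,H)=8, d(EOVXY,KP)=205/16
iteration 6: select EOVXY,H (d=8, Q=-557/16); attach at lengths (109/32, 147/32); label the merged cluster EHOVXY
  updated: d(EHOVXY,KP)=301/32
iteration 7: select EHOVXY,KP (d=301/32); attach at lengths (301/64, 301/64); label the merged cluster EHKOPVXY
final tree: (((((E:317/16,O:51/16):89/24,X:-125/24):117/32,(V:5,Y:-3):299/32):109/32,H:147/32):301/64,(K:11/12,P:157/12):301/64)
total length: 2173/32

109/32,147/32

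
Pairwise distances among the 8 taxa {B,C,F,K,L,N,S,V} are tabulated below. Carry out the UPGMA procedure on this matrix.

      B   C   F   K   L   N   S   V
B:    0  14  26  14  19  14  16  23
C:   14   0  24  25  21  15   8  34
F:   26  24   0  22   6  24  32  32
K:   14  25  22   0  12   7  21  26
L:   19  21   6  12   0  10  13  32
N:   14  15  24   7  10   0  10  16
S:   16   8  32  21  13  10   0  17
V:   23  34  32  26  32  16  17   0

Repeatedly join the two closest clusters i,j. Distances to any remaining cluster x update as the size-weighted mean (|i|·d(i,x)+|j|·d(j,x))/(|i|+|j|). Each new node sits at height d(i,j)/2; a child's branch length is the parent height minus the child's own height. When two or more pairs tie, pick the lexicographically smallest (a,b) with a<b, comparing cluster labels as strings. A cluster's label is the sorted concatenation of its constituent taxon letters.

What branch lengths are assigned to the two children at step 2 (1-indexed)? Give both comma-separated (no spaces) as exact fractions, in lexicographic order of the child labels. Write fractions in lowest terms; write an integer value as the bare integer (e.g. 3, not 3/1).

iteration 1: select F,L (d=6); attach at lengths (3, 3); label the merged cluster FL
  updated: d(B,FL)=45/2, d(C,FL)=45/2, d(FL,K)=17, d(FL,N)=17, d(FL,S)=45/2, d(FL,V)=32
iteration 2: select K,N (d=7); attach at lengths (7/2, 7/2); label the merged cluster KN
  updated: d(B,KN)=14, d(C,KN)=20, d(FL,KN)=17, d(KN,S)=31/2, d(KN,V)=21
iteration 3: select C,S (d=8); attach at lengths (4, 4); label the merged cluster CS
  updated: d(B,CS)=15, d(CS,FL)=45/2, d(CS,KN)=71/4, d(CS,V)=51/2
iteration 4: select B,KN (d=14); attach at lengths (7, 7/2); label the merged cluster BKN
  updated: d(BKN,CS)=101/6, d(BKN,FL)=113/6, d(BKN,V)=65/3
iteration 5: select BKN,CS (d=101/6); attach at lengths (17/12, 53/12); label the merged cluster BCKNS
  updated: d(BCKNS,FL)=203/10, d(BCKNS,V)=116/5
iteration 6: select BCKNS,FL (d=203/10); attach at lengths (26/15, 143/20); label the merged cluster BCFKLNS
  updated: d(BCFKLNS,V)=180/7
iteration 7: select BCFKLNS,V (d=180/7); attach at lengths (379/140, 90/7); label the merged cluster BCFKLNSV
final tree: ((((B:7,(K:7/2,N:7/2):7/2):17/12,(C:4,S:4):53/12):26/15,(F:3,L:3):143/20):379/140,V:90/7)
total length: 6487/105

7/2,7/2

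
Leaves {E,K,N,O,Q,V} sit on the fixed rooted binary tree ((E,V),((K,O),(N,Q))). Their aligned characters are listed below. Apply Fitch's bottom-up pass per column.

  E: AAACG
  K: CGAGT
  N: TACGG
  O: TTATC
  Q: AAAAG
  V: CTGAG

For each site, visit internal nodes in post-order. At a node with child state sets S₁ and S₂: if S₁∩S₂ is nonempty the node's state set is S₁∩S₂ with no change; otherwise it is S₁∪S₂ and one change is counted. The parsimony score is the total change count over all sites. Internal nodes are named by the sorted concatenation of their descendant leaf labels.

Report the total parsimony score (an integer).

[col 0] EV: children E:{A}, V:{C} ∪→ {A,C}; cost 1
[col 0] KO: children K:{C}, O:{T} ∪→ {C,T}; cost 1
[col 0] NQ: children N:{T}, Q:{A} ∪→ {A,T}; cost 1
[col 0] KNOQ: children KO:{C,T}, NQ:{A,T} ∩→ {T}; cost 0
[col 0] EKNOQV: children EV:{A,C}, KNOQ:{T} ∪→ {A,C,T}; cost 1
[col 1] EV: children E:{A}, V:{T} ∪→ {A,T}; cost 1
[col 1] KO: children K:{G}, O:{T} ∪→ {G,T}; cost 1
[col 1] NQ: children N:{A}, Q:{A} ∩→ {A}; cost 0
[col 1] KNOQ: children KO:{G,T}, NQ:{A} ∪→ {A,G,T}; cost 1
[col 1] EKNOQV: children EV:{A,T}, KNOQ:{A,G,T} ∩→ {A,T}; cost 0
[col 2] EV: children E:{A}, V:{G} ∪→ {A,G}; cost 1
[col 2] KO: children K:{A}, O:{A} ∩→ {A}; cost 0
[col 2] NQ: children N:{C}, Q:{A} ∪→ {A,C}; cost 1
[col 2] KNOQ: children KO:{A}, NQ:{A,C} ∩→ {A}; cost 0
[col 2] EKNOQV: children EV:{A,G}, KNOQ:{A} ∩→ {A}; cost 0
[col 3] EV: children E:{C}, V:{A} ∪→ {A,C}; cost 1
[col 3] KO: children K:{G}, O:{T} ∪→ {G,T}; cost 1
[col 3] NQ: children N:{G}, Q:{A} ∪→ {A,G}; cost 1
[col 3] KNOQ: children KO:{G,T}, NQ:{A,G} ∩→ {G}; cost 0
[col 3] EKNOQV: children EV:{A,C}, KNOQ:{G} ∪→ {A,C,G}; cost 1
[col 4] EV: children E:{G}, V:{G} ∩→ {G}; cost 0
[col 4] KO: children K:{T}, O:{C} ∪→ {C,T}; cost 1
[col 4] NQ: children N:{G}, Q:{G} ∩→ {G}; cost 0
[col 4] KNOQ: children KO:{C,T}, NQ:{G} ∪→ {C,G,T}; cost 1
[col 4] EKNOQV: children EV:{G}, KNOQ:{C,G,T} ∩→ {G}; cost 0
per-site changes: [4, 3, 2, 4, 2]; total = 15

15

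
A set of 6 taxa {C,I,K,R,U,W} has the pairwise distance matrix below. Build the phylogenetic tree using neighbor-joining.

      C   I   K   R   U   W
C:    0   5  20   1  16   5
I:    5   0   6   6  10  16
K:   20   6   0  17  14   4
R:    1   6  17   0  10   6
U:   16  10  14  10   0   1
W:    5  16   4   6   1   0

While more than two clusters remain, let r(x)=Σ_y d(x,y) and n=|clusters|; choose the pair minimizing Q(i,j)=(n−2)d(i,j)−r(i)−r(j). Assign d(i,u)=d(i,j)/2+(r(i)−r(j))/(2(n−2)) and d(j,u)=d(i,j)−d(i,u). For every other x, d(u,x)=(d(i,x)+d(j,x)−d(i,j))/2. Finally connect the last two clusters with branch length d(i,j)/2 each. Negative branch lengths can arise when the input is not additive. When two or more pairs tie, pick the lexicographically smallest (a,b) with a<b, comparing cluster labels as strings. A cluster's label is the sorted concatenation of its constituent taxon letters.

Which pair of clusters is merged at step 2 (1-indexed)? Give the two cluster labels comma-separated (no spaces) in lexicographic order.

iteration 1: select C,R (d=1, Q=-83); attach at lengths (11/8, -3/8); label the merged cluster CR
  updated: d(CR,I)=5, d(CR,K)=18, d(CR,U)=25/2, d(CR,W)=5
iteration 2: select CR,I (d=5, Q=-125/2); attach at lengths (37/12, 23/12); label the merged cluster CIR
  updated: d(CIR,K)=19/2, d(CIR,U)=35/4, d(CIR,W)=8
iteration 3: select CIR,K (d=19/2, Q=-139/4); attach at lengths (71/16, 81/16); label the merged cluster CIKR
  updated: d(CIKR,U)=53/8, d(CIKR,W)=5/4
iteration 4: select CIKR,U (d=53/8, Q=-71/8); attach at lengths (55/16, 51/16); label the merged cluster CIKRU
  updated: d(CIKRU,W)=-35/16
iteration 5: select CIKRU,W (d=-35/16); attach at lengths (-35/32, -35/32); label the merged cluster CIKRUW
final tree: (((((C:11/8,R:-3/8):37/12,I:23/12):71/16,K:81/16):55/16,U:51/16):-35/32,W:-35/32)
total length: 319/16

CR,I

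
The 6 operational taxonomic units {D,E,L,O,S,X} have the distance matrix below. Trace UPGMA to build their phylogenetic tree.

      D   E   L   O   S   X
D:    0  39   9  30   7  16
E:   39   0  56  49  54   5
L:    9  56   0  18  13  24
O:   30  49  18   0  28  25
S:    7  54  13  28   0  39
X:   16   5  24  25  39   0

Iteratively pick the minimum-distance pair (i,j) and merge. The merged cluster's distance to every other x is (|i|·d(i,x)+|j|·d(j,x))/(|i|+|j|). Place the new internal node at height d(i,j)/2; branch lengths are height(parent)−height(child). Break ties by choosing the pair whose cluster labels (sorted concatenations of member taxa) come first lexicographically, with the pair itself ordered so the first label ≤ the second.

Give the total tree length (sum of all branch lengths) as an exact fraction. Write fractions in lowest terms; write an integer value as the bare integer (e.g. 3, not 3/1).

743/12

step 1: merge (E,X) at d=5; branch lengths E→5/2, X→5/2; new cluster EX
  updated: d(D,EX)=55/2, d(EX,L)=40, d(EX,O)=37, d(EX,S)=93/2
step 2: merge (D,S) at d=7; branch lengths D→7/2, S→7/2; new cluster DS
  updated: d(DS,EX)=37, d(DS,L)=11, d(DS,O)=29
step 3: merge (DS,L) at d=11; branch lengths DS→2, L→11/2; new cluster DLS
  updated: d(DLS,EX)=38, d(DLS,O)=76/3
step 4: merge (DLS,O) at d=76/3; branch lengths DLS→43/6, O→38/3; new cluster DLOS
  updated: d(DLOS,EX)=151/4
step 5: merge (DLOS,EX) at d=151/4; branch lengths DLOS→149/24, EX→131/8; new cluster DELOSX
final tree: ((((D:7/2,S:7/2):2,L:11/2):43/6,O:38/3):149/24,(E:5/2,X:5/2):131/8)
total length: 743/12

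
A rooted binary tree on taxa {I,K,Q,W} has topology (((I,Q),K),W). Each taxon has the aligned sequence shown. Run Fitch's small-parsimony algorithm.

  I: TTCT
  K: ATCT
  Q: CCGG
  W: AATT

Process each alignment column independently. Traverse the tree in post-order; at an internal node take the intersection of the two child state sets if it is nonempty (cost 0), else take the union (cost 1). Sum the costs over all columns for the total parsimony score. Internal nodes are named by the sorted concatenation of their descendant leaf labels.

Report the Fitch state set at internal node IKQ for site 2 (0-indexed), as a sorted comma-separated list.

[col 0] IQ: children I:{T}, Q:{C} ∪→ {C,T}; cost 1
[col 0] IKQ: children IQ:{C,T}, K:{A} ∪→ {A,C,T}; cost 1
[col 0] IKQW: children IKQ:{A,C,T}, W:{A} ∩→ {A}; cost 0
[col 1] IQ: children I:{T}, Q:{C} ∪→ {C,T}; cost 1
[col 1] IKQ: children IQ:{C,T}, K:{T} ∩→ {T}; cost 0
[col 1] IKQW: children IKQ:{T}, W:{A} ∪→ {A,T}; cost 1
[col 2] IQ: children I:{C}, Q:{G} ∪→ {C,G}; cost 1
[col 2] IKQ: children IQ:{C,G}, K:{C} ∩→ {C}; cost 0
[col 2] IKQW: children IKQ:{C}, W:{T} ∪→ {C,T}; cost 1
[col 3] IQ: children I:{T}, Q:{G} ∪→ {G,T}; cost 1
[col 3] IKQ: children IQ:{G,T}, K:{T} ∩→ {T}; cost 0
[col 3] IKQW: children IKQ:{T}, W:{T} ∩→ {T}; cost 0
per-site changes: [2, 2, 2, 1]; total = 7

C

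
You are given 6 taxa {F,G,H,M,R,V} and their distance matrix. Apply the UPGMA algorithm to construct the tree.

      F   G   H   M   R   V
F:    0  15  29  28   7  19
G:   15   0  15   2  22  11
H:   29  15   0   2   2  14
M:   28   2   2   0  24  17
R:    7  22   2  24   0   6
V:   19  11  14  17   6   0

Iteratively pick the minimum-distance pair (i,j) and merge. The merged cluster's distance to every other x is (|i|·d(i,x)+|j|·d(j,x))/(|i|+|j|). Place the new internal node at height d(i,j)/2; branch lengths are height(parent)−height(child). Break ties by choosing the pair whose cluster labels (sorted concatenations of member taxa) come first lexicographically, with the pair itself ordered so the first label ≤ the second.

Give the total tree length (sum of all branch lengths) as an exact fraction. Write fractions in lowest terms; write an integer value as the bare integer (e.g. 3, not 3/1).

2051/60

step 1: merge (G,M) at d=2; branch lengths G→1, M→1; new cluster GM
  updated: d(F,GM)=43/2, d(GM,H)=17/2, d(GM,R)=23, d(GM,V)=14
step 2: merge (H,R) at d=2; branch lengths H→1, R→1; new cluster HR
  updated: d(F,HR)=18, d(GM,HR)=63/4, d(HR,V)=10
step 3: merge (HR,V) at d=10; branch lengths HR→4, V→5; new cluster HRV
  updated: d(F,HRV)=55/3, d(GM,HRV)=91/6
step 4: merge (GM,HRV) at d=91/6; branch lengths GM→79/12, HRV→31/12; new cluster GHMRV
  updated: d(F,GHMRV)=98/5
step 5: merge (F,GHMRV) at d=98/5; branch lengths F→49/5, GHMRV→133/60; new cluster FGHMRV
final tree: (F:49/5,((G:1,M:1):79/12,((H:1,R:1):4,V:5):31/12):133/60)
total length: 2051/60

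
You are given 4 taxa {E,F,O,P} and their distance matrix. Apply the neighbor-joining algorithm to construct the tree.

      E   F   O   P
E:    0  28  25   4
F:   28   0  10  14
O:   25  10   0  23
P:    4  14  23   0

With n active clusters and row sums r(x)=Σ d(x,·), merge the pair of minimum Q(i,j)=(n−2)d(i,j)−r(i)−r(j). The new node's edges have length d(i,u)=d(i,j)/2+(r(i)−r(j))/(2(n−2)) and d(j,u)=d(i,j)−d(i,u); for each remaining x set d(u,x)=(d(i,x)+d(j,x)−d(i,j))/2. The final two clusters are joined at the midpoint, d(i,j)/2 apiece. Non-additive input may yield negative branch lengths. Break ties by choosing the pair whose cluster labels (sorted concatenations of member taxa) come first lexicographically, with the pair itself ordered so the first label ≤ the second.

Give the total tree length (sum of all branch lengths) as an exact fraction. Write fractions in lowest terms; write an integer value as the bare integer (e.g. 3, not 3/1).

59/2

iteration 1: select E,P (d=4, Q=-90); attach at lengths (6, -2); label the merged cluster EP
  updated: d(EP,F)=19, d(EP,O)=22
iteration 2: select EP,F (d=19, Q=-51); attach at lengths (31/2, 7/2); label the merged cluster EFP
  updated: d(EFP,O)=13/2
iteration 3: select EFP,O (d=13/2); attach at lengths (13/4, 13/4); label the merged cluster EFOP
final tree: (((E:6,P:-2):31/2,F:7/2):13/4,O:13/4)
total length: 59/2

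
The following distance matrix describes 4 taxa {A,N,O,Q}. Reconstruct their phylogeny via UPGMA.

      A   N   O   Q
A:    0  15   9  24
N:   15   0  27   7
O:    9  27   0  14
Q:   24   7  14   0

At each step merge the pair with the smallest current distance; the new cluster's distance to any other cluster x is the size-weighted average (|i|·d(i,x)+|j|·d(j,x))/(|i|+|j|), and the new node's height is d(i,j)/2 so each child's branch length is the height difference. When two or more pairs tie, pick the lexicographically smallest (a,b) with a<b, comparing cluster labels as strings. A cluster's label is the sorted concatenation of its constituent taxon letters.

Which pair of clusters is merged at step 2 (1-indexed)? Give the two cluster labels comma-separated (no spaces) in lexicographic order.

A,O

1. join N+Q (d=7) ⇒ NQ; edges |N|=7/2, |Q|=7/2
  updated: d(A,NQ)=39/2, d(NQ,O)=41/2
2. join A+O (d=9) ⇒ AO; edges |A|=9/2, |O|=9/2
  updated: d(AO,NQ)=20
3. join AO+NQ (d=20) ⇒ ANOQ; edges |AO|=11/2, |NQ|=13/2
final tree: ((A:9/2,O:9/2):11/2,(N:7/2,Q:7/2):13/2)
total length: 28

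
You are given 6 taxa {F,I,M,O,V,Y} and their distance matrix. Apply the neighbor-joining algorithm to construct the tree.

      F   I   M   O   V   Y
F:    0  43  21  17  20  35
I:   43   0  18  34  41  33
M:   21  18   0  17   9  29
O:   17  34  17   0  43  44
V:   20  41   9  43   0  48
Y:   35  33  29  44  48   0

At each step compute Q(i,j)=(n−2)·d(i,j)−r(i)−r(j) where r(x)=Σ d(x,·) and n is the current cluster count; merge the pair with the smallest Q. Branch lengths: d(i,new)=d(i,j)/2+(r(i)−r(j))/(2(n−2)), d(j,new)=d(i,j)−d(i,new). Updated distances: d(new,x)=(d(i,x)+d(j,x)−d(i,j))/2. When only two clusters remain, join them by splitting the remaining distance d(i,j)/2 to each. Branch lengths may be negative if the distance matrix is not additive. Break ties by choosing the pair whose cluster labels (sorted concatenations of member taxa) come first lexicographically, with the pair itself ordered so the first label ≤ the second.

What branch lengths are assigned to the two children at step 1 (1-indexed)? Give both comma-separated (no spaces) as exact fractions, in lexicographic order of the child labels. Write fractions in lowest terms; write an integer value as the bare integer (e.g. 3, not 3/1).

1. join I+Y (d=33, Q=-226) ⇒ IY; edges |I|=14, |Y|=19
  updated: d(F,IY)=45/2, d(IY,M)=7, d(IY,O)=45/2, d(IY,V)=28
2. join F+O (d=17, Q=-129) ⇒ FO; edges |F|=16/3, |O|=35/3
  updated: d(FO,IY)=14, d(FO,M)=21/2, d(FO,V)=23
3. join FO+IY (d=14, Q=-137/2) ⇒ FIOY; edges |FO|=53/8, |IY|=59/8
  updated: d(FIOY,M)=7/4, d(FIOY,V)=37/2
4. join FIOY+M (d=7/4, Q=-117/4) ⇒ FIMOY; edges |FIOY|=45/8, |M|=-31/8
  updated: d(FIMOY,V)=103/8
5. join FIMOY+V (d=103/8) ⇒ FIMOVY; edges |FIMOY|=103/16, |V|=103/16
final tree: ((((F:16/3,O:35/3):53/8,(I:14,Y:19):59/8):45/8,M:-31/8):103/16,V:103/16)
total length: 629/8

14,19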